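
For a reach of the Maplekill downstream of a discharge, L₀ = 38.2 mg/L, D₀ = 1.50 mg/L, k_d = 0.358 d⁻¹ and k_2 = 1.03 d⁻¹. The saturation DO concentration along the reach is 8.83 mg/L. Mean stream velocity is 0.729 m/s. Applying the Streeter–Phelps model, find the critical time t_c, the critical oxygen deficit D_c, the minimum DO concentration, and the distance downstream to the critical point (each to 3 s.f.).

t_c ≈ 1.46 d; D_c ≈ 7.88 mg/L; min DO ≈ 0.954 mg/L; x_c ≈ 91.9 km

With k_2/k_d = 2.877 and 1 − D₀(k_2−k_d)/(k_d L₀) = 0.9263,
t_c = ln(2.877 × 0.9263) / (1.03 − 0.358) = ln(2.665) / 0.6720 = 0.9802/0.6720 = 1.459 d.
L(t_c) = L₀ e^(−k_d t_c) = 38.2 × 0.5932 = 22.66 mg/L, and at the critical point k_2 D_c = k_d L, so D_c = (0.358/1.03) × 22.66 = 7.876 mg/L.
Minimum DO = C_s − D_c = 8.83 − 7.876 = 0.9537 mg/L.
x_c = v t_c = 0.729 m/s × 1.459 d × 86400 s/d = 91870 m ≈ 91.9 km.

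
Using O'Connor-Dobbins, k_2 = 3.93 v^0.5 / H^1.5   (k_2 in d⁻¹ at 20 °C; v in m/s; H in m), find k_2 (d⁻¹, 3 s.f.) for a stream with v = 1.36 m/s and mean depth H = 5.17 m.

k_2 ≈ 0.390 d⁻¹

k_2 = 3.93 × 1.36^0.5 / 5.17^1.5 = 3.93 × 1.166 / 11.76 = 0.3899 d⁻¹.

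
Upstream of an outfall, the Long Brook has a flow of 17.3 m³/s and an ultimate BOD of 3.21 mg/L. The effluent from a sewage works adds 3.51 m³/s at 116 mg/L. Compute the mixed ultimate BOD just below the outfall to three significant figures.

Flow-weighted mixing: C = (Q_r C_r + Q_w C_w)/(Q_r + Q_w)
= (17.3×3.21 + 3.51×116)/(17.3 + 3.51) = 462.7/20.81 = 22.23 mg/L.

22.2 mg/L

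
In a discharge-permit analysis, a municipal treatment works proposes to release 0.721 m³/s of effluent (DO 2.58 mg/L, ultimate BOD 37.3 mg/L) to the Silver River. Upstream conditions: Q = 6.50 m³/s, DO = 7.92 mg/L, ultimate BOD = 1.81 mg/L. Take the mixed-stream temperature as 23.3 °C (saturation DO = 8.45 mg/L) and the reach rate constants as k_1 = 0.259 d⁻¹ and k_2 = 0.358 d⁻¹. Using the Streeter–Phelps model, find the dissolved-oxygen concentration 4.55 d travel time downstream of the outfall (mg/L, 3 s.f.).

DO ≈ 6.68 mg/L

Mixed DO = (6.50×7.92 + 0.721×2.58)/(6.50+0.721) = 53.34/7.221 = 7.387 mg/L.
Mixed L₀ = (6.50×1.81 + 0.721×37.3)/(7.221) = 38.66/7.221 = 5.354 mg/L.
Initial deficit D₀ = C_s − DO₀ = 8.45 − 7.387 = 1.063 mg/L.
D(4.55) = [0.259×5.354/(0.358−0.259)](e^(−0.259×4.55) − e^(−0.358×4.55)) + 1.063 e^(−0.358×4.55)
= 14.01 × (0.3078 − 0.1961) + 1.063 × 0.1961 = 1.772 mg/L.
DO = 8.45 − 1.772 = 6.678 mg/L.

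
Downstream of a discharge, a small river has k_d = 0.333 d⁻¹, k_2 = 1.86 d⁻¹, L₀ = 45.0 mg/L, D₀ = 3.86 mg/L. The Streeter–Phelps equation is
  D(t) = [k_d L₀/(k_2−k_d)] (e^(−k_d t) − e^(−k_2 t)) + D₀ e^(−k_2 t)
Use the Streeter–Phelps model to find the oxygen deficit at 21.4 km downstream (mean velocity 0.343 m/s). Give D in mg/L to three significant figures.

Travel time t = x/v = 21.4 km / (0.343 m/s) = 21400 m / 0.343 m/s = 62390 s = 0.7221 d.
k_d L₀/(k_2−k_d) = 0.333×45.0/(1.86−0.333) = 14.99/1.527 = 9.813 mg/L.
e^(−k_d t) = e^(−0.333×0.7221) = 0.7863; e^(−k_2 t) = e^(−1.86×0.7221) = 0.2610.
D = 9.813 × (0.7863 − 0.2610) + 3.86 × 0.2610 = 5.154 + 1.008 = 6.162 mg/L.

D ≈ 6.16 mg/L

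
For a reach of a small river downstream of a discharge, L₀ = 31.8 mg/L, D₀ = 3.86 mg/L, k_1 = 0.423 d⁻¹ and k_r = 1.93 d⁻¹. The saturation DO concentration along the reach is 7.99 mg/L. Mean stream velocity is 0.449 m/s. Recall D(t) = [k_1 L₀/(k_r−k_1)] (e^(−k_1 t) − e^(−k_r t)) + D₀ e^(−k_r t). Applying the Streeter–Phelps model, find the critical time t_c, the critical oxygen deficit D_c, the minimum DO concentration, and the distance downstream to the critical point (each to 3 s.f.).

t_c = [1/(k_r−k_1)] ln[(k_r/k_1)(1 − D₀(k_r−k_1)/(k_1 L₀))]
= [1/(1.93−0.423)] ln[(1.93/0.423)(1 − 3.86×1.507/(0.423×31.8))]
= (1/1.507) ln[4.563 × 0.5676] = 0.6636 × ln(2.590) = 0.6636 × 0.9515 = 0.6314 d.
L(t_c) = L₀ e^(−k_1 t_c) = 31.8 × 0.7656 = 24.35 mg/L, and at the critical point k_r D_c = k_1 L, so D_c = (0.423/1.93) × 24.35 = 5.336 mg/L.
Minimum DO = C_s − D_c = 7.99 − 5.336 = 2.654 mg/L.
x_c = v t_c = 0.449 m/s × 0.6314 d × 86400 s/d = 24490 m ≈ 24.5 km.

t_c ≈ 0.631 d; D_c ≈ 5.34 mg/L; min DO ≈ 2.65 mg/L; x_c ≈ 24.5 km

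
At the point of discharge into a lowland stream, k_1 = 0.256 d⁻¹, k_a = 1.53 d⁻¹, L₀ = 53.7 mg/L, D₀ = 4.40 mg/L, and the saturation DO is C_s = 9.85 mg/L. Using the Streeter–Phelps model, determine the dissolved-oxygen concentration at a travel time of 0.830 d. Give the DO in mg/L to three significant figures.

DO ≈ 2.92 mg/L

k_1 L₀/(k_a−k_1) = 0.256×53.7/(1.53−0.256) = 13.75/1.274 = 10.79 mg/L.
e^(−k_1 t) = e^(−0.256×0.8300) = 0.8086; e^(−k_a t) = e^(−1.53×0.8300) = 0.2809.
D = 10.79 × (0.8086 − 0.2809) + 4.40 × 0.2809 = 5.694 + 1.236 = 6.930 mg/L.
DO = C_s − D = 9.85 − 6.930 = 2.920 mg/L.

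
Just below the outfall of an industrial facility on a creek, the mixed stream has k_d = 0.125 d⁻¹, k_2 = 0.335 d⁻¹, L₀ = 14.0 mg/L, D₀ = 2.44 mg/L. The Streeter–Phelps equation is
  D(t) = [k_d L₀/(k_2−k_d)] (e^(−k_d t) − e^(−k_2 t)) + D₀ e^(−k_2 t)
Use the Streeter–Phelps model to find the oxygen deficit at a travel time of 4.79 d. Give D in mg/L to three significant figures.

k_d L₀/(k_2−k_d) = 0.125×14.0/(0.335−0.125) = 1.750/0.2100 = 8.333 mg/L.
e^(−k_d t) = e^(−0.125×4.790) = 0.5495; e^(−k_2 t) = e^(−0.335×4.790) = 0.2010.
D = 8.333 × (0.5495 − 0.2010) + 2.44 × 0.2010 = 2.904 + 0.4903 = 3.395 mg/L.

D ≈ 3.39 mg/L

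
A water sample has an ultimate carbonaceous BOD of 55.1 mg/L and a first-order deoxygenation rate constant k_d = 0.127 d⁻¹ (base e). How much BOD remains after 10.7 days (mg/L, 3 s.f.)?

L ≈ 14.2 mg/L

L_t = L₀ e^(−k_d t) = 55.1 × e^(−0.127×10.7) = 55.1 × 0.2569 = 14.16 mg/L.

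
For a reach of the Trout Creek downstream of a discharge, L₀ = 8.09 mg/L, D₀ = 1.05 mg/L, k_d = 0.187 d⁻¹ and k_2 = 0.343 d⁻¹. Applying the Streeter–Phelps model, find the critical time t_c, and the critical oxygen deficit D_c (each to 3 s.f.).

t_c = [1/(k_2−k_d)] ln[(k_2/k_d)(1 − D₀(k_2−k_d)/(k_d L₀))]
= [1/(0.343−0.187)] ln[(0.343/0.187)(1 − 1.05×0.1560/(0.187×8.09))]
= (1/0.1560) ln[1.834 × 0.8917] = 6.410 × ln(1.636) = 6.410 × 0.4920 = 3.154 d.
L(t_c) = L₀ e^(−k_d t_c) = 8.09 × 0.5544 = 4.485 mg/L, and at the critical point k_2 D_c = k_d L, so D_c = (0.187/0.343) × 4.485 = 2.445 mg/L.

t_c ≈ 3.15 d; D_c ≈ 2.45 mg/L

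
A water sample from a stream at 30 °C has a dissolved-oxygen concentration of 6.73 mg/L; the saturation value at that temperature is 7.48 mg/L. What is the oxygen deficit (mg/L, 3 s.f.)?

D = C_s − C = 7.48 − 6.73 = 0.750 mg/L.

D ≈ 0.750 mg/L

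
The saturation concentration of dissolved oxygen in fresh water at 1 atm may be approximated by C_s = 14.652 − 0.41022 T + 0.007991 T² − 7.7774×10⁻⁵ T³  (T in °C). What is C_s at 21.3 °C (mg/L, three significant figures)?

C_s ≈ 8.79 mg/L

C_s = 14.652 − 0.41022×21.3 + 0.007991×21.3² − 7.7774×10⁻⁵×21.3³ = 8.788 mg/L.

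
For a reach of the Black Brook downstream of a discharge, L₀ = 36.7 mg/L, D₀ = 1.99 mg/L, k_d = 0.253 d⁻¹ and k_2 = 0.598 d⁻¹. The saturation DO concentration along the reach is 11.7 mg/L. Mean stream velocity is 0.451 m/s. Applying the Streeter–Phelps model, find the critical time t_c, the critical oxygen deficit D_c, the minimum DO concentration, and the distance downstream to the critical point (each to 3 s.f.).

t_c ≈ 2.27 d; D_c ≈ 8.74 mg/L; min DO ≈ 2.96 mg/L; x_c ≈ 88.5 km

t_c = [1/(k_2−k_d)] ln[(k_2/k_d)(1 − D₀(k_2−k_d)/(k_d L₀))]
= [1/(0.598−0.253)] ln[(0.598/0.253)(1 − 1.99×0.3450/(0.253×36.7))]
= (1/0.3450) ln[2.364 × 0.9261] = 2.899 × ln(2.189) = 2.899 × 0.7834 = 2.271 d.
L(t_c) = L₀ e^(−k_d t_c) = 36.7 × 0.5630 = 20.66 mg/L, and at the critical point k_2 D_c = k_d L, so D_c = (0.253/0.598) × 20.66 = 8.742 mg/L.
Minimum DO = C_s − D_c = 11.7 − 8.742 = 2.958 mg/L.
x_c = v t_c = 0.451 m/s × 2.271 d × 86400 s/d = 88480 m ≈ 88.5 km.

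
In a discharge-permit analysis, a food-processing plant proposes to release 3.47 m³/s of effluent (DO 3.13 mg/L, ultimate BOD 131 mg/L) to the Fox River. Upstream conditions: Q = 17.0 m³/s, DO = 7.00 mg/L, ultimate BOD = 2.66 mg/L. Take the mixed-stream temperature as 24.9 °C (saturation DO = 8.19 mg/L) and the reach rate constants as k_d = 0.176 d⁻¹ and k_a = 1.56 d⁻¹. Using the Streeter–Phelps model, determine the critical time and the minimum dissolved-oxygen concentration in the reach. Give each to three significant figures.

Mixed DO = (17.0×7.00 + 3.47×3.13)/(17.0+3.47) = 129.9/20.47 = 6.344 mg/L.
Mixed L₀ = (17.0×2.66 + 3.47×131)/(20.47) = 499.8/20.47 = 24.42 mg/L.
Initial deficit D₀ = C_s − DO₀ = 8.19 − 6.344 = 1.846 mg/L.
t_c = (1/1.384) ln[(1.56/0.176)(1 − 1.846×1.384/(0.176×24.42))] = 0.7225 × ln(3.594) = 0.9243 d.
D_c = (0.176/1.56) × 24.42 × e^(−0.176×0.9243) = 0.1128 × 24.42 × 0.8499 = 2.341 mg/L.
Minimum DO = 8.19 − 2.341 = 5.849 mg/L.

t_c ≈ 0.924 d; minimum DO ≈ 5.85 mg/L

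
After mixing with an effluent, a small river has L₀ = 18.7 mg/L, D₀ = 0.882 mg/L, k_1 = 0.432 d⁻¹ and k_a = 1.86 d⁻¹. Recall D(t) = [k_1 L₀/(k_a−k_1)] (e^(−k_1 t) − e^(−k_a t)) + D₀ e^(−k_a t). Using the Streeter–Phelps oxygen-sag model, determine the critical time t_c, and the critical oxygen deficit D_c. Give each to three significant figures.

With k_a/k_1 = 4.306 and 1 − D₀(k_a−k_1)/(k_1 L₀) = 0.8441,
t_c = ln(4.306 × 0.8441) / (1.86 − 0.432) = ln(3.634) / 1.428 = 1.290/1.428 = 0.9036 d.
D_c = (k_1/k_a) L₀ e^(−k_1 t_c) = (0.432/1.86) × 18.7 × e^(−0.432×0.9036) = 0.2323 × 18.7 × 0.6768 = 2.940 mg/L.

t_c ≈ 0.904 d; D_c ≈ 2.94 mg/L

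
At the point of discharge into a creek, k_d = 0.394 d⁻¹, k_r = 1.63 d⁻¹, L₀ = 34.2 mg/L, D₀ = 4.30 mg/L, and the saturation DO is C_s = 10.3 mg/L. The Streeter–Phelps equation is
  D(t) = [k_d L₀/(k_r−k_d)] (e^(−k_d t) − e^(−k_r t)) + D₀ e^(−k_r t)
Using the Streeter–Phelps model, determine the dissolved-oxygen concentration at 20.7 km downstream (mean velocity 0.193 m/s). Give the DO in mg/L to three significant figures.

DO ≈ 4.49 mg/L

Travel time t = x/v = 20.7 km / (0.193 m/s) = 20700 m / 0.193 m/s = 107300 s = 1.241 d.
k_d L₀/(k_r−k_d) = 0.394×34.2/(1.63−0.394) = 13.47/1.236 = 10.90 mg/L.
e^(−k_d t) = e^(−0.394×1.241) = 0.6132; e^(−k_r t) = e^(−1.63×1.241) = 0.1322.
D = 10.90 × (0.6132 − 0.1322) + 4.30 × 0.1322 = 5.244 + 0.5685 = 5.812 mg/L.
DO = C_s − D = 10.3 − 5.812 = 4.488 mg/L.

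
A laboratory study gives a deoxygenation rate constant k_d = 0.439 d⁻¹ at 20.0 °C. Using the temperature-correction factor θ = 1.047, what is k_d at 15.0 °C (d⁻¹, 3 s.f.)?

k_d ≈ 0.349 d⁻¹

k_d(T₂) = k_d(T₁) · θ^(T₂−T₁) = 0.439 × 1.047^(15.0−20.0)
= 0.439 × 1.047^-5.00 = 0.439 × 0.7948 = 0.3489 d⁻¹.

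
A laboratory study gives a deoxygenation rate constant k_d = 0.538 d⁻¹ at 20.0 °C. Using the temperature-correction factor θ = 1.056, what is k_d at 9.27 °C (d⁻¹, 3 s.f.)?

k_d(T₂) = k_d(T₁) · θ^(T₂−T₁) = 0.538 × 1.056^(9.27−20.0)
= 0.538 × 1.056^-10.7 = 0.538 × 0.5573 = 0.2998 d⁻¹.

k_d ≈ 0.300 d⁻¹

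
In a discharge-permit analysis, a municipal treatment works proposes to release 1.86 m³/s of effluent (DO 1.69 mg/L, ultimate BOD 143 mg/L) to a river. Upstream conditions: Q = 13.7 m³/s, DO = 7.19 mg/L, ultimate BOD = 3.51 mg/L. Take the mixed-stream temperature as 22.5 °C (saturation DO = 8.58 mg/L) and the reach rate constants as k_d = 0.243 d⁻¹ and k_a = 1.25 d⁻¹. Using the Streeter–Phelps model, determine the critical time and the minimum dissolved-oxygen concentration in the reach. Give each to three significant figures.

Mixed DO = (13.7×7.19 + 1.86×1.69)/(13.7+1.86) = 101.6/15.56 = 6.533 mg/L.
Mixed L₀ = (13.7×3.51 + 1.86×143)/(15.56) = 314.1/15.56 = 20.18 mg/L.
Initial deficit D₀ = C_s − DO₀ = 8.58 − 6.533 = 2.047 mg/L.
t_c = (1/1.007) ln[(1.25/0.243)(1 − 2.047×1.007/(0.243×20.18))] = 0.9930 × ln(2.982) = 1.085 d.
D_c = (0.243/1.25) × 20.18 × e^(−0.243×1.085) = 0.1944 × 20.18 × 0.7683 = 3.015 mg/L.
Minimum DO = 8.58 − 3.015 = 5.565 mg/L.

t_c ≈ 1.08 d; minimum DO ≈ 5.57 mg/L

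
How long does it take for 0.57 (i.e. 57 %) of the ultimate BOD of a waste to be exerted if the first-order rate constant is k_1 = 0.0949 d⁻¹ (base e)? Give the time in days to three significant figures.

t ≈ 8.89 d

y/L₀ = 1 − e^(−k_1 t) = 0.57 ⇒ e^(−k_1 t) = 0.430
t = −ln(0.430) / 0.0949 = 0.8440 / 0.0949 = 8.893 d.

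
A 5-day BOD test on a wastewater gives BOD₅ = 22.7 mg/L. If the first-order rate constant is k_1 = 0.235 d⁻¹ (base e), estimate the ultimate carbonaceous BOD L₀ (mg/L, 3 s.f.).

BOD₅ = L₀(1 − e^(−5k_1)) ⇒ L₀ = BOD₅ / (1 − e^(−5×0.235))
= 22.7 / (1 − 0.3088) = 22.7 / 0.6912 = 32.84 mg/L.

L₀ ≈ 32.8 mg/L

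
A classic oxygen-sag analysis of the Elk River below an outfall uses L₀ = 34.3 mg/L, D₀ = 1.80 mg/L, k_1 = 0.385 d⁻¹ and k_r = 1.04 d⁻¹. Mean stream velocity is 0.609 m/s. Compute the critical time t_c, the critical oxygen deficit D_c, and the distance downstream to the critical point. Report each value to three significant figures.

With k_r/k_1 = 2.701 and 1 − D₀(k_r−k_1)/(k_1 L₀) = 0.9107,
t_c = ln(2.701 × 0.9107) / (1.04 − 0.385) = ln(2.460) / 0.6550 = 0.9002/0.6550 = 1.374 d.
D_c = (k_1/k_r) L₀ e^(−k_1 t_c) = (0.385/1.04) × 34.3 × e^(−0.385×1.374) = 0.3702 × 34.3 × 0.5891 = 7.480 mg/L.
x_c = v t_c = 0.609 m/s × 1.374 d × 86400 s/d = 72320 m ≈ 72.3 km.

t_c ≈ 1.37 d; D_c ≈ 7.48 mg/L; x_c ≈ 72.3 km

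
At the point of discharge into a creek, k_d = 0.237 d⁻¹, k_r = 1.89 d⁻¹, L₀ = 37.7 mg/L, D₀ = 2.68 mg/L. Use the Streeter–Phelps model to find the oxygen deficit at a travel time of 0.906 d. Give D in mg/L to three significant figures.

D ≈ 3.87 mg/L

k_d L₀/(k_r−k_d) = 0.237×37.7/(1.89−0.237) = 8.935/1.653 = 5.405 mg/L.
e^(−k_d t) = e^(−0.237×0.9060) = 0.8068; e^(−k_r t) = e^(−1.89×0.9060) = 0.1804.
D = 5.405 × (0.8068 − 0.1804) + 2.68 × 0.1804 = 3.385 + 0.4836 = 3.869 mg/L.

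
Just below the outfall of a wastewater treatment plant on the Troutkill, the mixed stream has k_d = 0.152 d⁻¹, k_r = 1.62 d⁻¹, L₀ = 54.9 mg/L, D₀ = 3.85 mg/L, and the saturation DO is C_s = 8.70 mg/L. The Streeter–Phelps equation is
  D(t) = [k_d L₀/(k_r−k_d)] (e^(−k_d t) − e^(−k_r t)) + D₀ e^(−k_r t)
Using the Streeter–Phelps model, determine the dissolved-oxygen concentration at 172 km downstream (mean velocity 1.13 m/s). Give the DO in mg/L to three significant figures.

DO ≈ 4.46 mg/L

Travel time t = x/v = 172 km / (1.13 m/s) = 172000 m / 1.13 m/s = 152200 s = 1.762 d.
k_d L₀/(k_r−k_d) = 0.152×54.9/(1.62−0.152) = 8.345/1.468 = 5.684 mg/L.
e^(−k_d t) = e^(−0.152×1.762) = 0.7651; e^(−k_r t) = e^(−1.62×1.762) = 0.05761.
D = 5.684 × (0.7651 − 0.05761) + 3.85 × 0.05761 = 4.022 + 0.2218 = 4.243 mg/L.
DO = C_s − D = 8.70 − 4.243 = 4.457 mg/L.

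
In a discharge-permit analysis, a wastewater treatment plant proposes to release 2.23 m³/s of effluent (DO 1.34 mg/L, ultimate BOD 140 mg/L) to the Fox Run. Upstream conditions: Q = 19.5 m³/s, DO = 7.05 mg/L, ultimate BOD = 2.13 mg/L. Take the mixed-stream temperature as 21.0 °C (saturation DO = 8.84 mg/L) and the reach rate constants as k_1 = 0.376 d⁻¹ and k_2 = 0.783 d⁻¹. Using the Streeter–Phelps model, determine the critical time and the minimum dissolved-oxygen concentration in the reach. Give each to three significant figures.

t_c ≈ 1.38 d; minimum DO ≈ 4.19 mg/L

Mixed DO = (19.5×7.05 + 2.23×1.34)/(19.5+2.23) = 140.5/21.73 = 6.464 mg/L.
Mixed L₀ = (19.5×2.13 + 2.23×140)/(21.73) = 353.7/21.73 = 16.28 mg/L.
Initial deficit D₀ = C_s − DO₀ = 8.84 − 6.464 = 2.376 mg/L.
t_c = (1/0.4070) ln[(0.783/0.376)(1 − 2.376×0.4070/(0.376×16.28))] = 2.457 × ln(1.753) = 1.380 d.
D_c = (0.376/0.783) × 16.28 × e^(−0.376×1.380) = 0.4802 × 16.28 × 0.5952 = 4.653 mg/L.
Minimum DO = 8.84 − 4.653 = 4.187 mg/L.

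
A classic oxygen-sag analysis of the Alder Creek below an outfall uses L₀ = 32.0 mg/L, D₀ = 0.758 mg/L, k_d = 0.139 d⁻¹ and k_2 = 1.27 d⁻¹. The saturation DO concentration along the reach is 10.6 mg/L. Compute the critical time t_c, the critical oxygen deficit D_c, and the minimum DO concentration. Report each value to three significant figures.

At the critical point dD/dt = 0, so k_d L₀ e^(−k_d t) = k_2 D. Substituting D(t) from the Streeter–Phelps equation and solving for t gives
t_c = ln[(k_2/k_d)(1 − D₀(k_2−k_d)/(k_d L₀))] / (k_2−k_d).
Here k_2−k_d = 1.131 d⁻¹ and 1 − D₀(k_2−k_d)/(k_d L₀) = 1 − 0.758×1.131/(0.139×32.0) = 0.8073, so
t_c = ln(9.137 × 0.8073) / 1.131 = 1.998 / 1.131 = 1.767 d.
L(t_c) = L₀ e^(−k_d t_c) = 32.0 × 0.7823 = 25.03 mg/L, and at the critical point k_2 D_c = k_d L, so D_c = (0.139/1.27) × 25.03 = 2.740 mg/L.
Minimum DO = C_s − D_c = 10.6 − 2.740 = 7.860 mg/L.

t_c ≈ 1.77 d; D_c ≈ 2.74 mg/L; min DO ≈ 7.86 mg/L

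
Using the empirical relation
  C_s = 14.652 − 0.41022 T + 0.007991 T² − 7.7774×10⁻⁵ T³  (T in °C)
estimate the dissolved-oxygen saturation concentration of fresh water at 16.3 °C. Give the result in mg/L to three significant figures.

C_s ≈ 9.75 mg/L

C_s = 14.652 − 0.41022×16.3 + 0.007991×16.3² − 7.7774×10⁻⁵×16.3³ = 9.752 mg/L.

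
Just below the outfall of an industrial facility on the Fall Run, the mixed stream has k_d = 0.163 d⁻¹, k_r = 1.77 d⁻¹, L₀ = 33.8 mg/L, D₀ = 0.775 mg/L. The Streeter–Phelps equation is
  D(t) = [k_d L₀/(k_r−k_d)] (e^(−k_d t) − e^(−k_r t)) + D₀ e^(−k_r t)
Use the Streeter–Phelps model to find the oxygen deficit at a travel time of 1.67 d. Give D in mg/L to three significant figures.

D ≈ 2.47 mg/L

k_d L₀/(k_r−k_d) = 0.163×33.8/(1.77−0.163) = 5.509/1.607 = 3.428 mg/L.
e^(−k_d t) = e^(−0.163×1.670) = 0.7617; e^(−k_r t) = e^(−1.77×1.670) = 0.05203.
D = 3.428 × (0.7617 − 0.05203) + 0.775 × 0.05203 = 2.433 + 0.04032 = 2.473 mg/L.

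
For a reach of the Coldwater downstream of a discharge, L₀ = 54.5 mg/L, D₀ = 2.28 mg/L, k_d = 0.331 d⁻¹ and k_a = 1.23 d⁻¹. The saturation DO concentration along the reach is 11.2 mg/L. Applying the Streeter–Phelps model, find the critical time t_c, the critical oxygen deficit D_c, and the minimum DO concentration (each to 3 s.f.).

t_c ≈ 1.33 d; D_c ≈ 9.46 mg/L; min DO ≈ 1.74 mg/L

At the critical point dD/dt = 0, so k_d L₀ e^(−k_d t) = k_a D. Substituting D(t) from the Streeter–Phelps equation and solving for t gives
t_c = ln[(k_a/k_d)(1 − D₀(k_a−k_d)/(k_d L₀))] / (k_a−k_d).
Here k_a−k_d = 0.8990 d⁻¹ and 1 − D₀(k_a−k_d)/(k_d L₀) = 1 − 2.28×0.8990/(0.331×54.5) = 0.8864, so
t_c = ln(3.716 × 0.8864) / 0.8990 = 1.192 / 0.8990 = 1.326 d.
L(t_c) = L₀ e^(−k_d t_c) = 54.5 × 0.6448 = 35.14 mg/L, and at the critical point k_a D_c = k_d L, so D_c = (0.331/1.23) × 35.14 = 9.456 mg/L.
Minimum DO = C_s − D_c = 11.2 − 9.456 = 1.744 mg/L.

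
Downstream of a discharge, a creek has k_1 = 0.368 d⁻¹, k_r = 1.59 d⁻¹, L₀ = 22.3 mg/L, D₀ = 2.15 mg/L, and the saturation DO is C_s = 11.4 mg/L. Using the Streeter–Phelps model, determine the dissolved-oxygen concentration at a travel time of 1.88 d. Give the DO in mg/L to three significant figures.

k_1 L₀/(k_r−k_1) = 0.368×22.3/(1.59−0.368) = 8.206/1.222 = 6.716 mg/L.
e^(−k_1 t) = e^(−0.368×1.880) = 0.5007; e^(−k_r t) = e^(−1.59×1.880) = 0.05033.
D = 6.716 × (0.5007 − 0.05033) + 2.15 × 0.05033 = 3.024 + 0.1082 = 3.132 mg/L.
DO = C_s − D = 11.4 − 3.132 = 8.268 mg/L.

DO ≈ 8.27 mg/L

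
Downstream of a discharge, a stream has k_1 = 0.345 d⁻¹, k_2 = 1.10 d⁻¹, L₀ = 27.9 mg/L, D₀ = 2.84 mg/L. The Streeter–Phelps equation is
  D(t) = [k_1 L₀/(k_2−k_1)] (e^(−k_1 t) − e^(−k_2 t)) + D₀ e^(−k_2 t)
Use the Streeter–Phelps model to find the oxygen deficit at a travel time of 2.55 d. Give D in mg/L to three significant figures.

k_1 L₀/(k_2−k_1) = 0.345×27.9/(1.10−0.345) = 9.625/0.7550 = 12.75 mg/L.
e^(−k_1 t) = e^(−0.345×2.550) = 0.4149; e^(−k_2 t) = e^(−1.10×2.550) = 0.06051.
D = 12.75 × (0.4149 − 0.06051) + 2.84 × 0.06051 = 4.518 + 0.1718 = 4.690 mg/L.

D ≈ 4.69 mg/L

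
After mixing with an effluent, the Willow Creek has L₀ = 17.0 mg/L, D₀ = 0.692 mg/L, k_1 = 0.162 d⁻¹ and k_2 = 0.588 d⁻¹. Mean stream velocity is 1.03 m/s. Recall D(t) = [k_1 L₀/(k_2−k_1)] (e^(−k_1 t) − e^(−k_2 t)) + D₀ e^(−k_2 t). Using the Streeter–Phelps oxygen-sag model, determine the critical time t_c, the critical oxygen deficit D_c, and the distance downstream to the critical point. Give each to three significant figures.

With k_2/k_1 = 3.630 and 1 − D₀(k_2−k_1)/(k_1 L₀) = 0.8930,
t_c = ln(3.630 × 0.8930) / (0.588 − 0.162) = ln(3.241) / 0.4260 = 1.176/0.4260 = 2.760 d.
L(t_c) = L₀ e^(−k_1 t_c) = 17.0 × 0.6394 = 10.87 mg/L, and at the critical point k_2 D_c = k_1 L, so D_c = (0.162/0.588) × 10.87 = 2.995 mg/L.
x_c = v t_c = 1.03 m/s × 2.760 d × 86400 s/d = 245700 m ≈ 246 km.

t_c ≈ 2.76 d; D_c ≈ 2.99 mg/L; x_c ≈ 246 km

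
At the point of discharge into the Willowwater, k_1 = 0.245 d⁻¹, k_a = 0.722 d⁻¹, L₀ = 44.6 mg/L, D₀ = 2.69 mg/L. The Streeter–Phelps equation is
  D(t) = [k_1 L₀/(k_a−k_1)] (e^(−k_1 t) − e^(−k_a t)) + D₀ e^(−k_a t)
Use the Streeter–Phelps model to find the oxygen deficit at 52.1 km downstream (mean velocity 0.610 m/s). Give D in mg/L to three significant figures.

Travel time t = x/v = 52.1 km / (0.610 m/s) = 52100 m / 0.610 m/s = 85410 s = 0.9885 d.
k_1 L₀/(k_a−k_1) = 0.245×44.6/(0.722−0.245) = 10.93/0.4770 = 22.91 mg/L.
e^(−k_1 t) = e^(−0.245×0.9885) = 0.7849; e^(−k_a t) = e^(−0.722×0.9885) = 0.4898.
D = 22.91 × (0.7849 − 0.4898) + 2.69 × 0.4898 = 6.760 + 1.318 = 8.077 mg/L.

D ≈ 8.08 mg/L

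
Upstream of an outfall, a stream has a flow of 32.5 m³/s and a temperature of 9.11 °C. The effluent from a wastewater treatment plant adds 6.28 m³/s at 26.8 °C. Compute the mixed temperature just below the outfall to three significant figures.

12.0 °C

Flow-weighted mixing: C = (Q_r C_r + Q_w C_w)/(Q_r + Q_w)
= (32.5×9.11 + 6.28×26.8)/(32.5 + 6.28) = 464.4/38.78 = 11.97 °C.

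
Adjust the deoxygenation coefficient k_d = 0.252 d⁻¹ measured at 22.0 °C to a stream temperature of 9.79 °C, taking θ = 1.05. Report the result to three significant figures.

k_d ≈ 0.139 d⁻¹

k_d(T₂) = k_d(T₁) · θ^(T₂−T₁) = 0.252 × 1.05^(9.79−22.0)
= 0.252 × 1.05^-12.2 = 0.252 × 0.5512 = 0.1389 d⁻¹.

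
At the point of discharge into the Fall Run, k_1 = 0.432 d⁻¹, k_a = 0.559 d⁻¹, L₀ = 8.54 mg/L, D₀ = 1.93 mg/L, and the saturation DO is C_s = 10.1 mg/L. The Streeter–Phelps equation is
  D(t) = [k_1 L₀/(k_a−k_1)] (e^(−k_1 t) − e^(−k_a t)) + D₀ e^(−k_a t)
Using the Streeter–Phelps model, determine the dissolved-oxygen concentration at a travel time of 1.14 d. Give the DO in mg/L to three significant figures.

k_1 L₀/(k_a−k_1) = 0.432×8.54/(0.559−0.432) = 3.689/0.1270 = 29.05 mg/L.
e^(−k_1 t) = e^(−0.432×1.140) = 0.6111; e^(−k_a t) = e^(−0.559×1.140) = 0.5287.
D = 29.05 × (0.6111 − 0.5287) + 1.93 × 0.5287 = 2.393 + 1.020 = 3.413 mg/L.
DO = C_s − D = 10.1 − 3.413 = 6.687 mg/L.

DO ≈ 6.69 mg/L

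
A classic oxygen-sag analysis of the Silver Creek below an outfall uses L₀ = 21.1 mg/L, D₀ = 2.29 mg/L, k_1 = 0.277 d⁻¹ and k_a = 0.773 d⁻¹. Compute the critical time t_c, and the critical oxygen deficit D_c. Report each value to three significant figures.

At the critical point dD/dt = 0, so k_1 L₀ e^(−k_1 t) = k_a D. Substituting D(t) from the Streeter–Phelps equation and solving for t gives
t_c = ln[(k_a/k_1)(1 − D₀(k_a−k_1)/(k_1 L₀))] / (k_a−k_1).
Here k_a−k_1 = 0.4960 d⁻¹ and 1 − D₀(k_a−k_1)/(k_1 L₀) = 1 − 2.29×0.4960/(0.277×21.1) = 0.8057, so
t_c = ln(2.791 × 0.8057) / 0.4960 = 0.8102 / 0.4960 = 1.633 d.
D_c = (k_1/k_a) L₀ e^(−k_1 t_c) = (0.277/0.773) × 21.1 × e^(−0.277×1.633) = 0.3583 × 21.1 × 0.6361 = 4.809 mg/L.

t_c ≈ 1.63 d; D_c ≈ 4.81 mg/L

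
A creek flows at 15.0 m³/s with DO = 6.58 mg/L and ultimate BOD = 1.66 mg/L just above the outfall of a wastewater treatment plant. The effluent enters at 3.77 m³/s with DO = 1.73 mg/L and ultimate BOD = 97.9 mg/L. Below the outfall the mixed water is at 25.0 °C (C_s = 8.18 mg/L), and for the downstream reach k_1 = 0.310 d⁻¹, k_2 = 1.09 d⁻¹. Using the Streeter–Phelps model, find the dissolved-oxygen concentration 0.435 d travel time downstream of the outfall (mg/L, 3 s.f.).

DO ≈ 4.48 mg/L

Mixed DO = (15.0×6.58 + 3.77×1.73)/(15.0+3.77) = 105.2/18.77 = 5.606 mg/L.
Mixed L₀ = (15.0×1.66 + 3.77×97.9)/(18.77) = 394.0/18.77 = 20.99 mg/L.
Initial deficit D₀ = C_s − DO₀ = 8.18 − 5.606 = 2.574 mg/L.
D(0.435) = [0.310×20.99/(1.09−0.310)](e^(−0.310×0.435) − e^(−1.09×0.435)) + 2.574 e^(−1.09×0.435)
= 8.342 × (0.8738 − 0.6224) + 2.574 × 0.6224 = 3.700 mg/L.
DO = 8.18 − 3.700 = 4.480 mg/L.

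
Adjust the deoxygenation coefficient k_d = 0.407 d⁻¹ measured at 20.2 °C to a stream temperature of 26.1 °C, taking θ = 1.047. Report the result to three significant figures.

k_d(T₂) = k_d(T₁) · θ^(T₂−T₁) = 0.407 × 1.047^(26.1−20.2)
= 0.407 × 1.047^5.90 = 0.407 × 1.311 = 0.5337 d⁻¹.

k_d ≈ 0.534 d⁻¹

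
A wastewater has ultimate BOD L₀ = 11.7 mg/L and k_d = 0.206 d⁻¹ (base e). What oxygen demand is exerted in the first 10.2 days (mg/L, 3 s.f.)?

y ≈ 10.3 mg/L

y_t = L₀(1 − e^(−k_d t)) = 11.7 × (1 − e^(−0.206×10.2))
= 11.7 × (1 − 0.1223) = 11.7 × 0.8777 = 10.27 mg/L.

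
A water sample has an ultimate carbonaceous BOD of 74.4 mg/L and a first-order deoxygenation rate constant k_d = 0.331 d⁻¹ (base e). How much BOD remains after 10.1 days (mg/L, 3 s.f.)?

L_t = L₀ e^(−k_d t) = 74.4 × e^(−0.331×10.1) = 74.4 × 0.03533 = 2.628 mg/L.

L ≈ 2.63 mg/L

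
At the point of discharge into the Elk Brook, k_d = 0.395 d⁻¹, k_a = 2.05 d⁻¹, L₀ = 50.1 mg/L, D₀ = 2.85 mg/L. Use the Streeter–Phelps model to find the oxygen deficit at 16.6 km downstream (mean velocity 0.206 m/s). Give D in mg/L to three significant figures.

D ≈ 6.93 mg/L

Travel time t = x/v = 16.6 km / (0.206 m/s) = 16600 m / 0.206 m/s = 80580 s = 0.9327 d.
k_d L₀/(k_a−k_d) = 0.395×50.1/(2.05−0.395) = 19.79/1.655 = 11.96 mg/L.
e^(−k_d t) = e^(−0.395×0.9327) = 0.6918; e^(−k_a t) = e^(−2.05×0.9327) = 0.1478.
D = 11.96 × (0.6918 − 0.1478) + 2.85 × 0.1478 = 6.505 + 0.4212 = 6.927 mg/L.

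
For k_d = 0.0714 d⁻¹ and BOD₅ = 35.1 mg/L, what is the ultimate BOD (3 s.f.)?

L₀ ≈ 117 mg/L

BOD₅ = L₀(1 − e^(−5k_d)) ⇒ L₀ = BOD₅ / (1 − e^(−5×0.0714))
= 35.1 / (1 − 0.6998) = 35.1 / 0.3002 = 116.9 mg/L.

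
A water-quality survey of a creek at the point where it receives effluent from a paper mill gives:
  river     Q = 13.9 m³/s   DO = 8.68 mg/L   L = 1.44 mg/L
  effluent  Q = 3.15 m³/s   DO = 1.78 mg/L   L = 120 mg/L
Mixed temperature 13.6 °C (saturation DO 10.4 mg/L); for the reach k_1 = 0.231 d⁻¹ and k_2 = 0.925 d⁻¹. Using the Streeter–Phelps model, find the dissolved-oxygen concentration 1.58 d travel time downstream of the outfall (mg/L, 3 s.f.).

DO ≈ 6.11 mg/L

Mixed DO = (13.9×8.68 + 3.15×1.78)/(13.9+3.15) = 126.3/17.05 = 7.405 mg/L.
Mixed L₀ = (13.9×1.44 + 3.15×120)/(17.05) = 398.0/17.05 = 23.34 mg/L.
Initial deficit D₀ = C_s − DO₀ = 10.4 − 7.405 = 2.995 mg/L.
D(1.58) = [0.231×23.34/(0.925−0.231)](e^(−0.231×1.58) − e^(−0.925×1.58)) + 2.995 e^(−0.925×1.58)
= 7.770 × (0.6942 − 0.2319) + 2.995 × 0.2319 = 4.287 mg/L.
DO = 10.4 − 4.287 = 6.113 mg/L.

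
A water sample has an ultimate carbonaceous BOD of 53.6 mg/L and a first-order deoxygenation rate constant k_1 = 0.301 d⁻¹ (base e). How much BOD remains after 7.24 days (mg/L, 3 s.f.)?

L ≈ 6.06 mg/L

L_t = L₀ e^(−k_1 t) = 53.6 × e^(−0.301×7.24) = 53.6 × 0.1131 = 6.064 mg/L.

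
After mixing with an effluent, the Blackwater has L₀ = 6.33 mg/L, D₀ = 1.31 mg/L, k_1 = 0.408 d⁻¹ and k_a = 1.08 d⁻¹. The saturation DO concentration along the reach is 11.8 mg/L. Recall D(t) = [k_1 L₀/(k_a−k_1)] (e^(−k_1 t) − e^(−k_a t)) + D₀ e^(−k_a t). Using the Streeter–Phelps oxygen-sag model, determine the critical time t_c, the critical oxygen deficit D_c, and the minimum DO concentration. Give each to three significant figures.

t_c ≈ 0.828 d; D_c ≈ 1.71 mg/L; min DO ≈ 10.1 mg/L

At the critical point dD/dt = 0, so k_1 L₀ e^(−k_1 t) = k_a D. Substituting D(t) from the Streeter–Phelps equation and solving for t gives
t_c = ln[(k_a/k_1)(1 − D₀(k_a−k_1)/(k_1 L₀))] / (k_a−k_1).
Here k_a−k_1 = 0.6720 d⁻¹ and 1 − D₀(k_a−k_1)/(k_1 L₀) = 1 − 1.31×0.6720/(0.408×6.33) = 0.6591, so
t_c = ln(2.647 × 0.6591) / 0.6720 = 0.5566 / 0.6720 = 0.8283 d.
D_c = (k_1/k_a) L₀ e^(−k_1 t_c) = (0.408/1.08) × 6.33 × e^(−0.408×0.8283) = 0.3778 × 6.33 × 0.7132 = 1.706 mg/L.
Minimum DO = C_s − D_c = 11.8 − 1.706 = 10.09 mg/L.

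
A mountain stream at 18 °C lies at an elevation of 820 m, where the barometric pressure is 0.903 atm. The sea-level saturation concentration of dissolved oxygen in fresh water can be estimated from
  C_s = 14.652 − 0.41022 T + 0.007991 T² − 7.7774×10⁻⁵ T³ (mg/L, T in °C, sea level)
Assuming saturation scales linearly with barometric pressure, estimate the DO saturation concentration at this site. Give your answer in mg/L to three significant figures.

At sea level: C_s = 14.652 − 0.41022×18 + 0.007991×18² − 7.7774×10⁻⁵×18³ = 9.404 mg/L.
Pressure correction: C_s' = 9.404 × 0.903 = 8.491 mg/L.

C_s ≈ 8.49 mg/L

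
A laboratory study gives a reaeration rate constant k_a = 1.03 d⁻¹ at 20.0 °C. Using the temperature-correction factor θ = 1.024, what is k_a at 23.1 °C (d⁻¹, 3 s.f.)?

k_a ≈ 1.11 d⁻¹

k_a(T₂) = k_a(T₁) · θ^(T₂−T₁) = 1.03 × 1.024^(23.1−20.0)
= 1.03 × 1.024^3.10 = 1.03 × 1.076 = 1.109 d⁻¹.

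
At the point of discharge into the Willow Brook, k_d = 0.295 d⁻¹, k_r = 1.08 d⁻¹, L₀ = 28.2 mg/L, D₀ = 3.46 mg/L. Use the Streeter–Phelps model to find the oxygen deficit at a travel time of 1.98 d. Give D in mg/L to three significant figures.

D ≈ 5.07 mg/L

k_d L₀/(k_r−k_d) = 0.295×28.2/(1.08−0.295) = 8.319/0.7850 = 10.60 mg/L.
e^(−k_d t) = e^(−0.295×1.980) = 0.5576; e^(−k_r t) = e^(−1.08×1.980) = 0.1178.
D = 10.60 × (0.5576 − 0.1178) + 3.46 × 0.1178 = 4.660 + 0.4077 = 5.068 mg/L.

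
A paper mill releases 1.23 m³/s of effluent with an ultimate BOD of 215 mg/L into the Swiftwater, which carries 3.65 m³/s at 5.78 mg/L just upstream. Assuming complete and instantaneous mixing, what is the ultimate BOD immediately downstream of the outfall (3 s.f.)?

58.5 mg/L

Flow-weighted mixing: C = (Q_r C_r + Q_w C_w)/(Q_r + Q_w)
= (3.65×5.78 + 1.23×215)/(3.65 + 1.23) = 285.5/4.880 = 58.51 mg/L.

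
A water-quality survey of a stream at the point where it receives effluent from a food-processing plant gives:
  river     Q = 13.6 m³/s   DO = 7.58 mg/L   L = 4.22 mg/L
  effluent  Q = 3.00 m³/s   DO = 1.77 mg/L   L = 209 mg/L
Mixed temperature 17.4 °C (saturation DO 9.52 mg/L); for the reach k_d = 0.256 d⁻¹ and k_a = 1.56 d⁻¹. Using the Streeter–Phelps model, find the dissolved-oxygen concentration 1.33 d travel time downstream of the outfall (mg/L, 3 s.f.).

Mixed DO = (13.6×7.58 + 3.00×1.77)/(13.6+3.00) = 108.4/16.60 = 6.530 mg/L.
Mixed L₀ = (13.6×4.22 + 3.00×209)/(16.60) = 684.4/16.60 = 41.23 mg/L.
Initial deficit D₀ = C_s − DO₀ = 9.52 − 6.530 = 2.990 mg/L.
D(1.33) = [0.256×41.23/(1.56−0.256)](e^(−0.256×1.33) − e^(−1.56×1.33)) + 2.990 e^(−1.56×1.33)
= 8.094 × (0.7114 − 0.1256) + 2.990 × 0.1256 = 5.117 mg/L.
DO = 9.52 − 5.117 = 4.403 mg/L.

DO ≈ 4.40 mg/L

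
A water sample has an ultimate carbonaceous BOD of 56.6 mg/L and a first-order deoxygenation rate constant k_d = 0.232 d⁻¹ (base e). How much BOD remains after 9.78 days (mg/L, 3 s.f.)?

L_t = L₀ e^(−k_d t) = 56.6 × e^(−0.232×9.78) = 56.6 × 0.1034 = 5.854 mg/L.

L ≈ 5.85 mg/L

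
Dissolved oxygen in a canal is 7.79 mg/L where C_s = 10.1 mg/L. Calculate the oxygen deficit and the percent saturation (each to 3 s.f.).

D ≈ 2.31 mg/L; 77.1 % saturation

D = C_s − C = 10.1 − 7.79 = 2.31 mg/L.
% saturation = 7.79/10.1 × 100 = 77.1 %.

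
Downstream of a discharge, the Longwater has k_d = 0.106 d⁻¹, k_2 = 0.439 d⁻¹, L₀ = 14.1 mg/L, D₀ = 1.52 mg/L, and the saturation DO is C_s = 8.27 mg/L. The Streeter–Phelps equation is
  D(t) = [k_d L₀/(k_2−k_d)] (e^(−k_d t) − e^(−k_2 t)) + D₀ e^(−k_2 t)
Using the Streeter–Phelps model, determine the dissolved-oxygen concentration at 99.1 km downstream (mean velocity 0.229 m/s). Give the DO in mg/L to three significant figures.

DO ≈ 5.96 mg/L

Travel time t = x/v = 99.1 km / (0.229 m/s) = 99100 m / 0.229 m/s = 432800 s = 5.009 d.
k_d L₀/(k_2−k_d) = 0.106×14.1/(0.439−0.106) = 1.495/0.3330 = 4.488 mg/L.
e^(−k_d t) = e^(−0.106×5.009) = 0.5881; e^(−k_2 t) = e^(−0.439×5.009) = 0.1109.
D = 4.488 × (0.5881 − 0.1109) + 1.52 × 0.1109 = 2.141 + 0.1686 = 2.310 mg/L.
DO = C_s − D = 8.27 − 2.310 = 5.960 mg/L.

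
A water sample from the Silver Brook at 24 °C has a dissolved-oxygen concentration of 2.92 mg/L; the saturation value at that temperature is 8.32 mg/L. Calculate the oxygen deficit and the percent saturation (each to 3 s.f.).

D = C_s − C = 8.32 − 2.92 = 5.40 mg/L.
% saturation = 2.92/8.32 × 100 = 35.1 %.

D ≈ 5.40 mg/L; 35.1 % saturation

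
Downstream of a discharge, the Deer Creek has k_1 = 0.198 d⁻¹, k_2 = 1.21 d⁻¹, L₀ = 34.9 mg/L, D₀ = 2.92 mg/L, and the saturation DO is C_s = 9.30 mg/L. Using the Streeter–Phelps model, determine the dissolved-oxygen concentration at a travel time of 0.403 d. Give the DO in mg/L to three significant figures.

DO ≈ 5.40 mg/L

k_1 L₀/(k_2−k_1) = 0.198×34.9/(1.21−0.198) = 6.910/1.012 = 6.828 mg/L.
e^(−k_1 t) = e^(−0.198×0.4030) = 0.9233; e^(−k_2 t) = e^(−1.21×0.4030) = 0.6141.
D = 6.828 × (0.9233 − 0.6141) + 2.92 × 0.6141 = 2.111 + 1.793 = 3.905 mg/L.
DO = C_s − D = 9.30 − 3.905 = 5.395 mg/L.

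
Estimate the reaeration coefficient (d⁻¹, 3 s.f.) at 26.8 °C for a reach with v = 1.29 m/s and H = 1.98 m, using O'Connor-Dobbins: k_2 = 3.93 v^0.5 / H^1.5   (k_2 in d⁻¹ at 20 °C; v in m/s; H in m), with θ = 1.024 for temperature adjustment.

k_2 ≈ 1.88 d⁻¹

k_2(20) = 3.93 × 1.29^0.5 / 1.98^1.5 = 3.93 × 1.136 / 2.786 = 1.602 d⁻¹.
k_2(26.8) = 1.602 × 1.024^(26.8−20) = 1.602 × 1.175 = 1.882 d⁻¹.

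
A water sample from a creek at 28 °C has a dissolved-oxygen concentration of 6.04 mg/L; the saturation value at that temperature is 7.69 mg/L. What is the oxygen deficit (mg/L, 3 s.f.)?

D ≈ 1.65 mg/L

D = C_s − C = 7.69 − 6.04 = 1.65 mg/L.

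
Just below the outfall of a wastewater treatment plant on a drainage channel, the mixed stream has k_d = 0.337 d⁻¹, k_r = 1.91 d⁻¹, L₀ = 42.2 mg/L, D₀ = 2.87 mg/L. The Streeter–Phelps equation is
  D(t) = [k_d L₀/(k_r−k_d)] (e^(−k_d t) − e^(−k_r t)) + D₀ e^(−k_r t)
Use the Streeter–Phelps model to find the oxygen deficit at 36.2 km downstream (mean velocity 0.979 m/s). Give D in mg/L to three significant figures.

Travel time t = x/v = 36.2 km / (0.979 m/s) = 36200 m / 0.979 m/s = 36980 s = 0.4280 d.
k_d L₀/(k_r−k_d) = 0.337×42.2/(1.91−0.337) = 14.22/1.573 = 9.041 mg/L.
e^(−k_d t) = e^(−0.337×0.4280) = 0.8657; e^(−k_r t) = e^(−1.91×0.4280) = 0.4416.
D = 9.041 × (0.8657 − 0.4416) + 2.87 × 0.4416 = 3.834 + 1.267 = 5.102 mg/L.

D ≈ 5.10 mg/L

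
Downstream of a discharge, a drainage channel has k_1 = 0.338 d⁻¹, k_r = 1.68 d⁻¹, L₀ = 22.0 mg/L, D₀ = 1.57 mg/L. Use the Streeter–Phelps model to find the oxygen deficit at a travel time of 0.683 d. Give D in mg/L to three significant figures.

k_1 L₀/(k_r−k_1) = 0.338×22.0/(1.68−0.338) = 7.436/1.342 = 5.541 mg/L.
e^(−k_1 t) = e^(−0.338×0.6830) = 0.7939; e^(−k_r t) = e^(−1.68×0.6830) = 0.3174.
D = 5.541 × (0.7939 − 0.3174) + 1.57 × 0.3174 = 2.640 + 0.4984 = 3.138 mg/L.

D ≈ 3.14 mg/L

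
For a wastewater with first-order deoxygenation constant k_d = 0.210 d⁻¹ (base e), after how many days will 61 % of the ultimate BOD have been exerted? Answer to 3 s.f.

y/L₀ = 1 − e^(−k_d t) = 0.61 ⇒ e^(−k_d t) = 0.390
t = −ln(0.390) / 0.210 = 0.9416 / 0.210 = 4.484 d.

t ≈ 4.48 d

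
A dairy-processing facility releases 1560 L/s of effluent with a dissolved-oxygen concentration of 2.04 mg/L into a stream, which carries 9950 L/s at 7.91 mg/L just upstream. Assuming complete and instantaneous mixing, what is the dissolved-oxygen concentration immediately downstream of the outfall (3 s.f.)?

7.11 mg/L

Flow-weighted mixing: C = (Q_r C_r + Q_w C_w)/(Q_r + Q_w)
= (9950×7.91 + 1560×2.04)/(9950 + 1560) = 81890/11510 = 7.114 mg/L.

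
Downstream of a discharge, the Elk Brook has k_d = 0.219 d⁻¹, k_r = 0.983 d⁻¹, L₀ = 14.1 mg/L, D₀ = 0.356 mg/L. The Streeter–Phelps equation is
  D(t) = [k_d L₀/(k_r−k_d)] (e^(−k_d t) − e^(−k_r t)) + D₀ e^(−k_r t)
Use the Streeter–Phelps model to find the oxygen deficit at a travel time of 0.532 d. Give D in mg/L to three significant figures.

k_d L₀/(k_r−k_d) = 0.219×14.1/(0.983−0.219) = 3.088/0.7640 = 4.042 mg/L.
e^(−k_d t) = e^(−0.219×0.5320) = 0.8900; e^(−k_r t) = e^(−0.983×0.5320) = 0.5928.
D = 4.042 × (0.8900 − 0.5928) + 0.356 × 0.5928 = 1.201 + 0.2110 = 1.412 mg/L.

D ≈ 1.41 mg/L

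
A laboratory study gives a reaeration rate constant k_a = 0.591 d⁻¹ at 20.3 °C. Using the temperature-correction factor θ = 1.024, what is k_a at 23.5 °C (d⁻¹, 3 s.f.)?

k_a ≈ 0.638 d⁻¹

k_a(T₂) = k_a(T₁) · θ^(T₂−T₁) = 0.591 × 1.024^(23.5−20.3)
= 0.591 × 1.024^3.20 = 0.591 × 1.079 = 0.6376 d⁻¹.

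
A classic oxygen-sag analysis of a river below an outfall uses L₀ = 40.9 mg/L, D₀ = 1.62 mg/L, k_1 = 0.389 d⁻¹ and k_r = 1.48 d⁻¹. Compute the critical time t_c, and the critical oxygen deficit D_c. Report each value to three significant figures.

t_c ≈ 1.12 d; D_c ≈ 6.96 mg/L

At the critical point dD/dt = 0, so k_1 L₀ e^(−k_1 t) = k_r D. Substituting D(t) from the Streeter–Phelps equation and solving for t gives
t_c = ln[(k_r/k_1)(1 − D₀(k_r−k_1)/(k_1 L₀))] / (k_r−k_1).
Here k_r−k_1 = 1.091 d⁻¹ and 1 − D₀(k_r−k_1)/(k_1 L₀) = 1 − 1.62×1.091/(0.389×40.9) = 0.8889, so
t_c = ln(3.805 × 0.8889) / 1.091 = 1.218 / 1.091 = 1.117 d.
L(t_c) = L₀ e^(−k_1 t_c) = 40.9 × 0.6476 = 26.49 mg/L, and at the critical point k_r D_c = k_1 L, so D_c = (0.389/1.48) × 26.49 = 6.962 mg/L.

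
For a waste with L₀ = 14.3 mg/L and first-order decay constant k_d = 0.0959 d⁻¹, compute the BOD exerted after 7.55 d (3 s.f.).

y_t = L₀(1 − e^(−k_d t)) = 14.3 × (1 − e^(−0.0959×7.55))
= 14.3 × (1 − 0.4848) = 14.3 × 0.5152 = 7.368 mg/L.

y ≈ 7.37 mg/L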